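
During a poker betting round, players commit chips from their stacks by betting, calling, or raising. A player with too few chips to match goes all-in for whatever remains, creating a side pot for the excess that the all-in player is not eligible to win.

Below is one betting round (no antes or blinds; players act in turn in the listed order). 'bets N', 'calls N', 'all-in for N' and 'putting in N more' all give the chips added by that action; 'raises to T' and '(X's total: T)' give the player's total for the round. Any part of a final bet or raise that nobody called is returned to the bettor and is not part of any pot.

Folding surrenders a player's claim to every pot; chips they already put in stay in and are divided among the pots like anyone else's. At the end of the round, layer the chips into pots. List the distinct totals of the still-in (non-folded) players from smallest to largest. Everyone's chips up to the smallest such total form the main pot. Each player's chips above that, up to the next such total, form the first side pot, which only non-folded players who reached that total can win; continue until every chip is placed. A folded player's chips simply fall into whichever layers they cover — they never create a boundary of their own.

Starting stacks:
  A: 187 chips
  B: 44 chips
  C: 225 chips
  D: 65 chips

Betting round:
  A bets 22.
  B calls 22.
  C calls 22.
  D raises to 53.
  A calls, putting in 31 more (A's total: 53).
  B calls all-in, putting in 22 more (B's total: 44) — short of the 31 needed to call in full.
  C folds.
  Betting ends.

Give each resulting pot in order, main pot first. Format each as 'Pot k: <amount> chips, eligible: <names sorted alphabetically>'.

Pot 1: 154 chips, eligible: A, B, D
Pot 2: 18 chips, eligible: A, D

Derivation:
Contributions: A=53, B=44, C=22, D=53
Folded: C
Pot levels (distinct totals of non-folded players): 44, 53
Layer 1-44: A 44 + B 44 + C 22 + D 44 = 154 chips; eligible A, B, D
Layer 45-53: 9 each from A, D = 9*2 = 18 chips; eligible A, D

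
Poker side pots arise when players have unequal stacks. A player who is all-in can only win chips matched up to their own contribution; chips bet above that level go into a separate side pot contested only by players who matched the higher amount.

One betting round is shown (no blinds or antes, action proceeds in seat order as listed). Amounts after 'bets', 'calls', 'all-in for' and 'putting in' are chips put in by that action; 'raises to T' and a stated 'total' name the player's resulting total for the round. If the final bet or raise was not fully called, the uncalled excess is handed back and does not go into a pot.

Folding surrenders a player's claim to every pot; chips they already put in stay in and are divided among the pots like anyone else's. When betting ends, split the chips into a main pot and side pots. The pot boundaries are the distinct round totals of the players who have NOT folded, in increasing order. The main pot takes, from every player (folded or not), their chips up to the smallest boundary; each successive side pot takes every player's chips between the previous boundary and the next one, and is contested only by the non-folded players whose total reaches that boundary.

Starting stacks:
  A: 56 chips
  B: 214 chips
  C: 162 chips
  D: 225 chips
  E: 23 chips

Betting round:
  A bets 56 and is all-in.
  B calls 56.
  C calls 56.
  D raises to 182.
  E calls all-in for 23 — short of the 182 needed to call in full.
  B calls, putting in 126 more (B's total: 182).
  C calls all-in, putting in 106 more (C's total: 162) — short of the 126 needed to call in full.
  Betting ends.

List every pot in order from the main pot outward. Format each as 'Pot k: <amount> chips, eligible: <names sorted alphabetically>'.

Contributions: A=56, B=182, C=162, D=182, E=23
Pot levels (distinct totals of non-folded players): 23, 56, 162, 182
Layer 1-23: 23 each from A, B, C, D, E = 23*5 = 115 chips; eligible A, B, C, D, E
Layer 24-56: 33 each from A, B, C, D = 33*4 = 132 chips; eligible A, B, C, D
Layer 57-162: 106 each from B, C, D = 106*3 = 318 chips; eligible B, C, D
Layer 163-182: 20 each from B, D = 20*2 = 40 chips; eligible B, D

Pot 1: 115 chips, eligible: A, B, C, D, E
Pot 2: 132 chips, eligible: A, B, C, D
Pot 3: 318 chips, eligible: B, C, D
Pot 4: 40 chips, eligible: B, D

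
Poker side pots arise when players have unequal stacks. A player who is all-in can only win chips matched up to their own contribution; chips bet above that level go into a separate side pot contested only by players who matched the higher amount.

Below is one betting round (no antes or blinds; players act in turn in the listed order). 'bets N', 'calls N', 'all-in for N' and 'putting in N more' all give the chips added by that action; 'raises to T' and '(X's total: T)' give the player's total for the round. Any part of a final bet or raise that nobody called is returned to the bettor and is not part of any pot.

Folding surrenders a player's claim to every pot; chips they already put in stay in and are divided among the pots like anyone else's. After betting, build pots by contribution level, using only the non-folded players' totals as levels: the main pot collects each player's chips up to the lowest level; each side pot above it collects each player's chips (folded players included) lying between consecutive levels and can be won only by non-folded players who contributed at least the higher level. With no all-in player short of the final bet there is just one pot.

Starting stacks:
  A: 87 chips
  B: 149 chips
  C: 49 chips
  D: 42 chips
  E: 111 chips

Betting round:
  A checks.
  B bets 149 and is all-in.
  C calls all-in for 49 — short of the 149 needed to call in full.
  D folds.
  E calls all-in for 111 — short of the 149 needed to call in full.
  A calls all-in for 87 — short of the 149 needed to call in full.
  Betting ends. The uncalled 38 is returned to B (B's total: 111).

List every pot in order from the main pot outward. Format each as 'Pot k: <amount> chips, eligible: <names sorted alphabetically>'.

Contributions (after 38 returned to B): A=87, B=111, C=49, E=111
Folded: D
Pot levels (distinct totals of non-folded players): 49, 87, 111
Layer 1-49: 49 each from A, B, C, E = 49*4 = 196 chips; eligible A, B, C, E
Layer 50-87: 38 each from A, B, E = 38*3 = 114 chips; eligible A, B, E
Layer 88-111: 24 each from B, E = 24*2 = 48 chips; eligible B, E

Pot 1: 196 chips, eligible: A, B, C, E
Pot 2: 114 chips, eligible: A, B, E
Pot 3: 48 chips, eligible: B, E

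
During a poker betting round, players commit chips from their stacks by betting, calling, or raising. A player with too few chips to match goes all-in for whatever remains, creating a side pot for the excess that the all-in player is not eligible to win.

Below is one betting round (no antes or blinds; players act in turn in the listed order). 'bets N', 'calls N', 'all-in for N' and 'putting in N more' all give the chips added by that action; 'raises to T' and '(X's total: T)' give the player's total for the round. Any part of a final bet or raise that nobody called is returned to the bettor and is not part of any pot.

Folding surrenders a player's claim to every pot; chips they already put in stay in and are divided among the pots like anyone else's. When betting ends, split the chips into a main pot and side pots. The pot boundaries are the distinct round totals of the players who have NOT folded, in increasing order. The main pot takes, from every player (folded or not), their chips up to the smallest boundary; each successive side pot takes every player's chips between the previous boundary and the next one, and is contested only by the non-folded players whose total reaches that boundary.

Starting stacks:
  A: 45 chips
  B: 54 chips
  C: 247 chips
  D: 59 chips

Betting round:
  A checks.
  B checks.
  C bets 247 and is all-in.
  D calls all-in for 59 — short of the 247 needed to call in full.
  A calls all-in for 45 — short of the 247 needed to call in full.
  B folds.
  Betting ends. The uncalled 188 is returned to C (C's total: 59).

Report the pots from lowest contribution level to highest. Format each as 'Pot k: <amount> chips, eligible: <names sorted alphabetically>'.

Pot 1: 135 chips, eligible: A, C, D
Pot 2: 28 chips, eligible: C, D

Derivation:
Contributions (after 188 returned to C): A=45, C=59, D=59
Folded: B
Pot levels (distinct totals of non-folded players): 45, 59
Layer 1-45: 45 each from A, C, D = 45*3 = 135 chips; eligible A, C, D
Layer 46-59: 14 each from C, D = 14*2 = 28 chips; eligible C, D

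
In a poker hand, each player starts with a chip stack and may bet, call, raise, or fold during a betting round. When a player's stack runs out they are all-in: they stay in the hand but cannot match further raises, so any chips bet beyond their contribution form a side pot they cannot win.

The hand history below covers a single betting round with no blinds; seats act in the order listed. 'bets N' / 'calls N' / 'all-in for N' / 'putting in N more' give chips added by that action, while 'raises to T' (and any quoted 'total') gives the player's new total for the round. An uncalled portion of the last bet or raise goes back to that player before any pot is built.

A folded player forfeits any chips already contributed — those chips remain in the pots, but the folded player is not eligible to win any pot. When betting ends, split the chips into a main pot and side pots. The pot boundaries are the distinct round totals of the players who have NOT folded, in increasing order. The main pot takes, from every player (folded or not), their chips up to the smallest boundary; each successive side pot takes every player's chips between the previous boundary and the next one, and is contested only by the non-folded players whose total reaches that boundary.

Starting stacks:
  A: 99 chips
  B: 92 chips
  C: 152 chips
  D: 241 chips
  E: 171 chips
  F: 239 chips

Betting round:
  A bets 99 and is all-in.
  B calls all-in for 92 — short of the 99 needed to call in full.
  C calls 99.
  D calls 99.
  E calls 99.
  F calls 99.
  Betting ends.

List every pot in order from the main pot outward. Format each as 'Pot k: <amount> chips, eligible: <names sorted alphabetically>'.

Pot 1: 552 chips, eligible: A, B, C, D, E, F
Pot 2: 35 chips, eligible: A, C, D, E, F

Derivation:
Contributions: A=99, B=92, C=99, D=99, E=99, F=99
Pot levels (distinct totals of non-folded players): 92, 99
Layer 1-92: 92 each from A, B, C, D, E, F = 92*6 = 552 chips; eligible A, B, C, D, E, F
Layer 93-99: 7 each from A, C, D, E, F = 7*5 = 35 chips; eligible A, C, D, E, F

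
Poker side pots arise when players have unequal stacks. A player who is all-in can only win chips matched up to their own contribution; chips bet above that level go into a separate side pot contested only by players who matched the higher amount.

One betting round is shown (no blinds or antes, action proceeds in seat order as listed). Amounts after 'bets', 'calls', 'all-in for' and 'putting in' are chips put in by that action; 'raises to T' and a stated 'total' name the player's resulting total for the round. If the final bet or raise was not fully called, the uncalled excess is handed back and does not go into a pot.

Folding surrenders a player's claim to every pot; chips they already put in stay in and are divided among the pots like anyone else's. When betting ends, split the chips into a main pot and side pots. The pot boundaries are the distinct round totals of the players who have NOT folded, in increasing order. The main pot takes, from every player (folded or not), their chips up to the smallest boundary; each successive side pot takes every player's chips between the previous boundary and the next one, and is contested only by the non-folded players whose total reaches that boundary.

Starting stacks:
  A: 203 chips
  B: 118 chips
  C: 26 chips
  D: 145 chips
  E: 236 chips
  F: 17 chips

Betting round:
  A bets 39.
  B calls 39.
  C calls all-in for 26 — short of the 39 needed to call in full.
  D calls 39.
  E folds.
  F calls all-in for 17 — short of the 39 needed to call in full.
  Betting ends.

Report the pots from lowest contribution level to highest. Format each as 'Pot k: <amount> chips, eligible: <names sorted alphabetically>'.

Pot 1: 85 chips, eligible: A, B, C, D, F
Pot 2: 36 chips, eligible: A, B, C, D
Pot 3: 39 chips, eligible: A, B, D

Derivation:
Contributions: A=39, B=39, C=26, D=39, F=17
Folded: E
Pot levels (distinct totals of non-folded players): 17, 26, 39
Layer 1-17: 17 each from A, B, C, D, F = 17*5 = 85 chips; eligible A, B, C, D, F
Layer 18-26: 9 each from A, B, C, D = 9*4 = 36 chips; eligible A, B, C, D
Layer 27-39: 13 each from A, B, D = 13*3 = 39 chips; eligible A, B, D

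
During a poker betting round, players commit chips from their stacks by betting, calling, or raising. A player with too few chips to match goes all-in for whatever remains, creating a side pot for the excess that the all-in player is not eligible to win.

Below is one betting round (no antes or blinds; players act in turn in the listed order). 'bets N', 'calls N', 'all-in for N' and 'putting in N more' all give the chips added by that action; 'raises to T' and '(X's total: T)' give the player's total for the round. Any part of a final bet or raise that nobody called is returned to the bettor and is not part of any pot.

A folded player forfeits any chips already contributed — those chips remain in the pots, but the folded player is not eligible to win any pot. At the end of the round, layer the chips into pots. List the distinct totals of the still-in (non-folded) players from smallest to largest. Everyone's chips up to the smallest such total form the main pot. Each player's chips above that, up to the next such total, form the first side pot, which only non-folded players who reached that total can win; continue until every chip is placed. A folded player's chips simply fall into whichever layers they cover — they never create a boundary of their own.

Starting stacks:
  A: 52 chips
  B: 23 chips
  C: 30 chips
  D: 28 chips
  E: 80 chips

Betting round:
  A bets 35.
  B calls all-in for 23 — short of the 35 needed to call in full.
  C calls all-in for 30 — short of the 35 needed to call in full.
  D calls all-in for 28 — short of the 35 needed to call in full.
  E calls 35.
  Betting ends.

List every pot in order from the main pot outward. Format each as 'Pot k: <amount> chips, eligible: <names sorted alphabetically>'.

Pot 1: 115 chips, eligible: A, B, C, D, E
Pot 2: 20 chips, eligible: A, C, D, E
Pot 3: 6 chips, eligible: A, C, E
Pot 4: 10 chips, eligible: A, E

Derivation:
Contributions: A=35, B=23, C=30, D=28, E=35
Pot levels (distinct totals of non-folded players): 23, 28, 30, 35
Layer 1-23: 23 each from A, B, C, D, E = 23*5 = 115 chips; eligible A, B, C, D, E
Layer 24-28: 5 each from A, C, D, E = 5*4 = 20 chips; eligible A, C, D, E
Layer 29-30: 2 each from A, C, E = 2*3 = 6 chips; eligible A, C, E
Layer 31-35: 5 each from A, E = 5*2 = 10 chips; eligible A, E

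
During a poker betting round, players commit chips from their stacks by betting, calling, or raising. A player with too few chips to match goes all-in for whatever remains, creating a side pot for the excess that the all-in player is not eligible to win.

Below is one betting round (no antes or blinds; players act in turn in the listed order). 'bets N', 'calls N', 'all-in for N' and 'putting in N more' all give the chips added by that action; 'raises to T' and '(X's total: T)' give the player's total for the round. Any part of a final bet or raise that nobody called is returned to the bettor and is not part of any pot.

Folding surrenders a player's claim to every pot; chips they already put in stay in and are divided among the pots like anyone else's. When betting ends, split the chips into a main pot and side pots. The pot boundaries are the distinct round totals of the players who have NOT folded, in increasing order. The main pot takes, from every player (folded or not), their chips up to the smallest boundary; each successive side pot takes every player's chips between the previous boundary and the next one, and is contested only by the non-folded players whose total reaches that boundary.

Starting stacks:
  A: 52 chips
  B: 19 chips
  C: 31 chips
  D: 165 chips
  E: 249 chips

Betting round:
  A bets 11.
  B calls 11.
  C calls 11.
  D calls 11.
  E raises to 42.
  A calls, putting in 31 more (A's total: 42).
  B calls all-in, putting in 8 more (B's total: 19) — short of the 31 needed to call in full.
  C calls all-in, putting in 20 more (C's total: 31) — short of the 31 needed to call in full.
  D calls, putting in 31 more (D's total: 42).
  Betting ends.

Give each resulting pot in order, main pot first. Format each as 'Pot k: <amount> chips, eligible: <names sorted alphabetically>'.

Pot 1: 95 chips, eligible: A, B, C, D, E
Pot 2: 48 chips, eligible: A, C, D, E
Pot 3: 33 chips, eligible: A, D, E

Derivation:
Contributions: A=42, B=19, C=31, D=42, E=42
Pot levels (distinct totals of non-folded players): 19, 31, 42
Layer 1-19: 19 each from A, B, C, D, E = 19*5 = 95 chips; eligible A, B, C, D, E
Layer 20-31: 12 each from A, C, D, E = 12*4 = 48 chips; eligible A, C, D, E
Layer 32-42: 11 each from A, D, E = 11*3 = 33 chips; eligible A, D, E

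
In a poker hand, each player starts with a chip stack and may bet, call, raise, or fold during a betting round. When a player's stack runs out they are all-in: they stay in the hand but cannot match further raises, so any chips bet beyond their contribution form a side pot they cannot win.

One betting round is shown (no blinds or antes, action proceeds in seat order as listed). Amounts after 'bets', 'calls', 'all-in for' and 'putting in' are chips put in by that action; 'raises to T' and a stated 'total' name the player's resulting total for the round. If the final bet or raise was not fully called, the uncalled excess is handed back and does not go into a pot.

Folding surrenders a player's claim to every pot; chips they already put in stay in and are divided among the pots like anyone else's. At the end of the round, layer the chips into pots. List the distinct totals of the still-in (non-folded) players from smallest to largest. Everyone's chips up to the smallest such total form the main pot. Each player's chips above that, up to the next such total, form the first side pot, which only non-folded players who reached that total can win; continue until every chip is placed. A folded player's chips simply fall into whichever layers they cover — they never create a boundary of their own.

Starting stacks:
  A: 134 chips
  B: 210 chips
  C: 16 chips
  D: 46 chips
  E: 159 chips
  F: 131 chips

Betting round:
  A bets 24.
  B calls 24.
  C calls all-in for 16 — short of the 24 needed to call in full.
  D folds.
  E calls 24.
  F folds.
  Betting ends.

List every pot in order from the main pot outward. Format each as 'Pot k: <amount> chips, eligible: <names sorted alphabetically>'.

Pot 1: 64 chips, eligible: A, B, C, E
Pot 2: 24 chips, eligible: A, B, E

Derivation:
Contributions: A=24, B=24, C=16, E=24
Folded: D, F
Pot levels (distinct totals of non-folded players): 16, 24
Layer 1-16: 16 each from A, B, C, E = 16*4 = 64 chips; eligible A, B, C, E
Layer 17-24: 8 each from A, B, E = 8*3 = 24 chips; eligible A, B, E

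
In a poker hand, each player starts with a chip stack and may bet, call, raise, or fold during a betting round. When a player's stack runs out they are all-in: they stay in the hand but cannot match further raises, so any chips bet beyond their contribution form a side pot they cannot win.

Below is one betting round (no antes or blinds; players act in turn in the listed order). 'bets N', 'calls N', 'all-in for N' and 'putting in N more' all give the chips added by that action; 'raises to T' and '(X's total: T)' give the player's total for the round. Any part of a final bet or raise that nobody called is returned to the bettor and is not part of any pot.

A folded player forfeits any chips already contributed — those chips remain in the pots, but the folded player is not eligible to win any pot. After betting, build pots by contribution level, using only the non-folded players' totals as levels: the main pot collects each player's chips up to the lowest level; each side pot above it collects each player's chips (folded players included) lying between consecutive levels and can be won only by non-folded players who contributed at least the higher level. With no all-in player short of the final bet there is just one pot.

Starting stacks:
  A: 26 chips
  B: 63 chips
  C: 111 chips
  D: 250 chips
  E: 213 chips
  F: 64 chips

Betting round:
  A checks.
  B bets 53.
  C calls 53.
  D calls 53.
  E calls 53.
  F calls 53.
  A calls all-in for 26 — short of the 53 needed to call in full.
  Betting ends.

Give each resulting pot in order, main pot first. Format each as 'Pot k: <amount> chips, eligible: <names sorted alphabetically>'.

Pot 1: 156 chips, eligible: A, B, C, D, E, F
Pot 2: 135 chips, eligible: B, C, D, E, F

Derivation:
Contributions: A=26, B=53, C=53, D=53, E=53, F=53
Pot levels (distinct totals of non-folded players): 26, 53
Layer 1-26: 26 each from A, B, C, D, E, F = 26*6 = 156 chips; eligible A, B, C, D, E, F
Layer 27-53: 27 each from B, C, D, E, F = 27*5 = 135 chips; eligible B, C, D, E, F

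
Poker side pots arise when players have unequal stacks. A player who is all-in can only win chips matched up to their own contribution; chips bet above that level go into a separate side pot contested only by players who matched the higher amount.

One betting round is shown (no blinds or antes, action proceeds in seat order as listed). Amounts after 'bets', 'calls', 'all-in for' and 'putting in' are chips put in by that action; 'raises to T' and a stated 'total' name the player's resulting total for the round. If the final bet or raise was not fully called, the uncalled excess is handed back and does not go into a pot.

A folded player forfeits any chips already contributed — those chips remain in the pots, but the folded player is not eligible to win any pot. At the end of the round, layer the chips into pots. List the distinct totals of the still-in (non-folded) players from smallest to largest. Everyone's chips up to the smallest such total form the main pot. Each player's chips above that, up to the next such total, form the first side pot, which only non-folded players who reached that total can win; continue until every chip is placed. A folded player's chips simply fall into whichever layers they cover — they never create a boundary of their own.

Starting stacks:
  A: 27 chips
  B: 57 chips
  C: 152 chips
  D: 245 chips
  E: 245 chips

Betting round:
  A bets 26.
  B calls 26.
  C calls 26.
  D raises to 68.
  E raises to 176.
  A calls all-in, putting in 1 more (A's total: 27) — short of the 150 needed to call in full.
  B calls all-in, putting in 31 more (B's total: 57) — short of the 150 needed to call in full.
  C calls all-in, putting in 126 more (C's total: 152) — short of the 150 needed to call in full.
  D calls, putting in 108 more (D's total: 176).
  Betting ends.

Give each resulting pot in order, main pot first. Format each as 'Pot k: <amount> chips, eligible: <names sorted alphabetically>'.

Contributions: A=27, B=57, C=152, D=176, E=176
Pot levels (distinct totals of non-folded players): 27, 57, 152, 176
Layer 1-27: 27 each from A, B, C, D, E = 27*5 = 135 chips; eligible A, B, C, D, E
Layer 28-57: 30 each from B, C, D, E = 30*4 = 120 chips; eligible B, C, D, E
Layer 58-152: 95 each from C, D, E = 95*3 = 285 chips; eligible C, D, E
Layer 153-176: 24 each from D, E = 24*2 = 48 chips; eligible D, E

Pot 1: 135 chips, eligible: A, B, C, D, E
Pot 2: 120 chips, eligible: B, C, D, E
Pot 3: 285 chips, eligible: C, D, E
Pot 4: 48 chips, eligible: D, E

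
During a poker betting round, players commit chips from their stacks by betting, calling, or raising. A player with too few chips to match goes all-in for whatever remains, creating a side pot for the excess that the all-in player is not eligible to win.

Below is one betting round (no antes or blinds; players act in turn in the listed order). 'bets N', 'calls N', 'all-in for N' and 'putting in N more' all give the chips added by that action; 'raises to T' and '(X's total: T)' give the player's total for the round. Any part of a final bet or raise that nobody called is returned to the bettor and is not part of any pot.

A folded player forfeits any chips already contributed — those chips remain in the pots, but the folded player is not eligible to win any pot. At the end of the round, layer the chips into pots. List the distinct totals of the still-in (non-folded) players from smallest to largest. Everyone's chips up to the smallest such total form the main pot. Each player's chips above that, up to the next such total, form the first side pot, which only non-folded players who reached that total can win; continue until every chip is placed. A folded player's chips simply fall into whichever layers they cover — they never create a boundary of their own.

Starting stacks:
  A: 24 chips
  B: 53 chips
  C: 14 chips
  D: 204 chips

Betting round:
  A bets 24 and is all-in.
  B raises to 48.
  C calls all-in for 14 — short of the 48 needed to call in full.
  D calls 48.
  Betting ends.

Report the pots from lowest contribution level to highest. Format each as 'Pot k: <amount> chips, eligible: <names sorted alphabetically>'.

Contributions: A=24, B=48, C=14, D=48
Pot levels (distinct totals of non-folded players): 14, 24, 48
Layer 1-14: 14 each from A, B, C, D = 14*4 = 56 chips; eligible A, B, C, D
Layer 15-24: 10 each from A, B, D = 10*3 = 30 chips; eligible A, B, D
Layer 25-48: 24 each from B, D = 24*2 = 48 chips; eligible B, D

Pot 1: 56 chips, eligible: A, B, C, D
Pot 2: 30 chips, eligible: A, B, D
Pot 3: 48 chips, eligible: B, D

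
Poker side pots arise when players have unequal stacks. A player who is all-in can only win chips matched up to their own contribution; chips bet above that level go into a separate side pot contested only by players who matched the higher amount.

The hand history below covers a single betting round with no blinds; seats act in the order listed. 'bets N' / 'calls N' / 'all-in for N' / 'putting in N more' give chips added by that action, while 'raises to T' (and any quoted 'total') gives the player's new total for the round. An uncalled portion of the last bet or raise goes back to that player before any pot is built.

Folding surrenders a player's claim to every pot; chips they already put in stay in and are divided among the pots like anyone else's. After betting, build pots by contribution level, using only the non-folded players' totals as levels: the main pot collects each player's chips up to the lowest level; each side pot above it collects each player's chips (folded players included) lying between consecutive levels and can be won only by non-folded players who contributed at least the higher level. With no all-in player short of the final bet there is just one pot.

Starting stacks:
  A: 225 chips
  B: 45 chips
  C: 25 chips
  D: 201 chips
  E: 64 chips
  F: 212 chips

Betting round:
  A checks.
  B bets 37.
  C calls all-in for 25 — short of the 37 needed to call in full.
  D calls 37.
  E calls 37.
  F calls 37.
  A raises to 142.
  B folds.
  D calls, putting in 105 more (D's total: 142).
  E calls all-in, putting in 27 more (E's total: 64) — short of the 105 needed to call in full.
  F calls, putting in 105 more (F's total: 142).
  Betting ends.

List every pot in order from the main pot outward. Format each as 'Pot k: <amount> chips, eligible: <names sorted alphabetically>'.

Pot 1: 150 chips, eligible: A, C, D, E, F
Pot 2: 168 chips, eligible: A, D, E, F
Pot 3: 234 chips, eligible: A, D, F

Derivation:
Contributions: A=142, B=37, C=25, D=142, E=64, F=142
Folded: B
Pot levels (distinct totals of non-folded players): 25, 64, 142
Layer 1-25: 25 each from A, B, C, D, E, F = 25*6 = 150 chips; eligible A, C, D, E, F
Layer 26-64: A 39 + B 12 + D 39 + E 39 + F 39 = 168 chips; eligible A, D, E, F
Layer 65-142: 78 each from A, D, F = 78*3 = 234 chips; eligible A, D, F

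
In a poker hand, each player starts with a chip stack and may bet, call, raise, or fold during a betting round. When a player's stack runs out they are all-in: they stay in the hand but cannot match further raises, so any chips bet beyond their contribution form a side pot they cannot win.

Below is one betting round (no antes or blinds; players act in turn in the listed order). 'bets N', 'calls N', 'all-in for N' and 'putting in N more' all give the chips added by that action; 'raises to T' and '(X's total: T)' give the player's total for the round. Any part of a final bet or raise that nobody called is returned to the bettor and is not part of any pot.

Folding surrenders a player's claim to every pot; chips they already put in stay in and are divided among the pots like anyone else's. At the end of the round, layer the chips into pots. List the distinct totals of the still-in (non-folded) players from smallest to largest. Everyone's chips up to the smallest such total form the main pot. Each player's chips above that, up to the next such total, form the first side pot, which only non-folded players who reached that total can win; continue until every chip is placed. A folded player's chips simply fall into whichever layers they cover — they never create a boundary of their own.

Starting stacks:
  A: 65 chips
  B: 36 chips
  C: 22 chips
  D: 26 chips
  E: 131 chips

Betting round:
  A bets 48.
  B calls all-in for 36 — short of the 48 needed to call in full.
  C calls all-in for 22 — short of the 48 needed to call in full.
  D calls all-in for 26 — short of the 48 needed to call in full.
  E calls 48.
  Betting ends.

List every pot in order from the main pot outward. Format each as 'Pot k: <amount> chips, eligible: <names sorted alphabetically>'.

Contributions: A=48, B=36, C=22, D=26, E=48
Pot levels (distinct totals of non-folded players): 22, 26, 36, 48
Layer 1-22: 22 each from A, B, C, D, E = 22*5 = 110 chips; eligible A, B, C, D, E
Layer 23-26: 4 each from A, B, D, E = 4*4 = 16 chips; eligible A, B, D, E
Layer 27-36: 10 each from A, B, E = 10*3 = 30 chips; eligible A, B, E
Layer 37-48: 12 each from A, E = 12*2 = 24 chips; eligible A, E

Pot 1: 110 chips, eligible: A, B, C, D, E
Pot 2: 16 chips, eligible: A, B, D, E
Pot 3: 30 chips, eligible: A, B, E
Pot 4: 24 chips, eligible: A, E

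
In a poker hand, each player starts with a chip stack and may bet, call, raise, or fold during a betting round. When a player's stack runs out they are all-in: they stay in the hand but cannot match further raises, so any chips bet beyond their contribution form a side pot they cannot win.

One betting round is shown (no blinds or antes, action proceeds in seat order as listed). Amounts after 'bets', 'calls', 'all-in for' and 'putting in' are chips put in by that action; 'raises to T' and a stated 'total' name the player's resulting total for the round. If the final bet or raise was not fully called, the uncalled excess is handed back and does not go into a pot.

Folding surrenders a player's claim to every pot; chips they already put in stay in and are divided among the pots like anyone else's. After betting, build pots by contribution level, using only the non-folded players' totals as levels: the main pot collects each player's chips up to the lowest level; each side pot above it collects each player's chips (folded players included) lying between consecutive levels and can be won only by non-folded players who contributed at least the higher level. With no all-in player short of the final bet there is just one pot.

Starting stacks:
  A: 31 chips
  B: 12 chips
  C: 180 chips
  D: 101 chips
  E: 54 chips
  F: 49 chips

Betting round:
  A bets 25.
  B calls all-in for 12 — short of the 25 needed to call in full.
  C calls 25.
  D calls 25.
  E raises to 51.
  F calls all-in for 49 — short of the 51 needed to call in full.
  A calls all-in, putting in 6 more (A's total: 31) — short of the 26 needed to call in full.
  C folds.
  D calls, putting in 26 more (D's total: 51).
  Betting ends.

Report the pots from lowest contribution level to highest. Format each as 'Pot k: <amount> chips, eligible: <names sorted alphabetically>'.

Contributions: A=31, B=12, C=25, D=51, E=51, F=49
Folded: C
Pot levels (distinct totals of non-folded players): 12, 31, 49, 51
Layer 1-12: 12 each from A, B, C, D, E, F = 12*6 = 72 chips; eligible A, B, D, E, F
Layer 13-31: A 19 + C 13 + D 19 + E 19 + F 19 = 89 chips; eligible A, D, E, F
Layer 32-49: 18 each from D, E, F = 18*3 = 54 chips; eligible D, E, F
Layer 50-51: 2 each from D, E = 2*2 = 4 chips; eligible D, E

Pot 1: 72 chips, eligible: A, B, D, E, F
Pot 2: 89 chips, eligible: A, D, E, F
Pot 3: 54 chips, eligible: D, E, F
Pot 4: 4 chips, eligible: D, E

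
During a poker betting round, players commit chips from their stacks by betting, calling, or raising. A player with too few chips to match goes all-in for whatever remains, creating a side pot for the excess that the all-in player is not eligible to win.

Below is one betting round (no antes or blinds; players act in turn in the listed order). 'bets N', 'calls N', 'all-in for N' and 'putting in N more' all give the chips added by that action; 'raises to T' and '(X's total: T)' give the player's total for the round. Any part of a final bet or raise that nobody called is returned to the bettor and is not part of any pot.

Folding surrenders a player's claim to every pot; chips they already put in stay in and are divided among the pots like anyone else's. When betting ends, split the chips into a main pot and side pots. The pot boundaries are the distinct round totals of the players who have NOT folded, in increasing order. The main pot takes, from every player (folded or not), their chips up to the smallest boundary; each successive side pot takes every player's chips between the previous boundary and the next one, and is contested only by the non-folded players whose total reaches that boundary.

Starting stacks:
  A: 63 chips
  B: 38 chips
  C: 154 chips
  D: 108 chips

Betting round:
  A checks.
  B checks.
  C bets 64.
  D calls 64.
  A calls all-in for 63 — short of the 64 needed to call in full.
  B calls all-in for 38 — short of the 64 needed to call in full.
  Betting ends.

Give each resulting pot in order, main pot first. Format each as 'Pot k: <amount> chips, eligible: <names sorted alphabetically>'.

Pot 1: 152 chips, eligible: A, B, C, D
Pot 2: 75 chips, eligible: A, C, D
Pot 3: 2 chips, eligible: C, D

Derivation:
Contributions: A=63, B=38, C=64, D=64
Pot levels (distinct totals of non-folded players): 38, 63, 64
Layer 1-38: 38 each from A, B, C, D = 38*4 = 152 chips; eligible A, B, C, D
Layer 39-63: 25 each from A, C, D = 25*3 = 75 chips; eligible A, C, D
Layer 64-64: 1 each from C, D = 1*2 = 2 chips; eligible C, D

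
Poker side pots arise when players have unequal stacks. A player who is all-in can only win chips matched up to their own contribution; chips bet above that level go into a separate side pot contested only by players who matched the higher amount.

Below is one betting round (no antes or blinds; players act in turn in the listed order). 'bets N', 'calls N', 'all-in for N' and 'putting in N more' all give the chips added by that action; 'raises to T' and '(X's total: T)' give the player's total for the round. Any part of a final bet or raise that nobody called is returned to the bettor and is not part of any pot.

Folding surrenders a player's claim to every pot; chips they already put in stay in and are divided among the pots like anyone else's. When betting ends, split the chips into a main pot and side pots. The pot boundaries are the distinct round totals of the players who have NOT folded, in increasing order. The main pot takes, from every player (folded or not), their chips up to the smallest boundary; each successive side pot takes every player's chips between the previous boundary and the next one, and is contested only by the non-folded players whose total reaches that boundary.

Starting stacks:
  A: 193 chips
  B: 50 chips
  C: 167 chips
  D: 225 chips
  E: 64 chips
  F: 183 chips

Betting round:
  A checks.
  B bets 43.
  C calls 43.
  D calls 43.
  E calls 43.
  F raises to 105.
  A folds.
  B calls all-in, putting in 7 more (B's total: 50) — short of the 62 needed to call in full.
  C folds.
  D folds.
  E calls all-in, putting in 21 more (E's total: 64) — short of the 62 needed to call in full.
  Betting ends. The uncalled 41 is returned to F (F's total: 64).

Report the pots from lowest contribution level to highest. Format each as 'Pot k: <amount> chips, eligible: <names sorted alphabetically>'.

Contributions (after 41 returned to F): B=50, C=43, D=43, E=64, F=64
Folded: A, C, D
Pot levels (distinct totals of non-folded players): 50, 64
Layer 1-50: B 50 + C 43 + D 43 + E 50 + F 50 = 236 chips; eligible B, E, F
Layer 51-64: 14 each from E, F = 14*2 = 28 chips; eligible E, F

Pot 1: 236 chips, eligible: B, E, F
Pot 2: 28 chips, eligible: E, F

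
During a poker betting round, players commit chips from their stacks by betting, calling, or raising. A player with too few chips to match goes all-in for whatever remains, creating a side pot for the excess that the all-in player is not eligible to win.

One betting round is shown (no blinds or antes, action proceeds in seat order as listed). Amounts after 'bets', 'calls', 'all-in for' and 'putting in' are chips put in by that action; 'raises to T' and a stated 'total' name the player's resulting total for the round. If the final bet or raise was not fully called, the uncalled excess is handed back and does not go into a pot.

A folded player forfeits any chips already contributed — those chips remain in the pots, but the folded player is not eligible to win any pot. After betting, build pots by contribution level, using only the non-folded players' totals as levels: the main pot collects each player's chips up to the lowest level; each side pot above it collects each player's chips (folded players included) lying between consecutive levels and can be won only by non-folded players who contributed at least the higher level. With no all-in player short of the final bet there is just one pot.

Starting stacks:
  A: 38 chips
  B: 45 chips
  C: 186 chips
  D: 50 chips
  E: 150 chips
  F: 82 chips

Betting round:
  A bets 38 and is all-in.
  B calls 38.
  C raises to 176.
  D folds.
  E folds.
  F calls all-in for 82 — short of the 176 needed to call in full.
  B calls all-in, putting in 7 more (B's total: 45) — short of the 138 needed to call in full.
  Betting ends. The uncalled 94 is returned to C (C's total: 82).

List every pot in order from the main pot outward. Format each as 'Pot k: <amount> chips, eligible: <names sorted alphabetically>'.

Pot 1: 152 chips, eligible: A, B, C, F
Pot 2: 21 chips, eligible: B, C, F
Pot 3: 74 chips, eligible: C, F

Derivation:
Contributions (after 94 returned to C): A=38, B=45, C=82, F=82
Folded: D, E
Pot levels (distinct totals of non-folded players): 38, 45, 82
Layer 1-38: 38 each from A, B, C, F = 38*4 = 152 chips; eligible A, B, C, F
Layer 39-45: 7 each from B, C, F = 7*3 = 21 chips; eligible B, C, F
Layer 46-82: 37 each from C, F = 37*2 = 74 chips; eligible C, F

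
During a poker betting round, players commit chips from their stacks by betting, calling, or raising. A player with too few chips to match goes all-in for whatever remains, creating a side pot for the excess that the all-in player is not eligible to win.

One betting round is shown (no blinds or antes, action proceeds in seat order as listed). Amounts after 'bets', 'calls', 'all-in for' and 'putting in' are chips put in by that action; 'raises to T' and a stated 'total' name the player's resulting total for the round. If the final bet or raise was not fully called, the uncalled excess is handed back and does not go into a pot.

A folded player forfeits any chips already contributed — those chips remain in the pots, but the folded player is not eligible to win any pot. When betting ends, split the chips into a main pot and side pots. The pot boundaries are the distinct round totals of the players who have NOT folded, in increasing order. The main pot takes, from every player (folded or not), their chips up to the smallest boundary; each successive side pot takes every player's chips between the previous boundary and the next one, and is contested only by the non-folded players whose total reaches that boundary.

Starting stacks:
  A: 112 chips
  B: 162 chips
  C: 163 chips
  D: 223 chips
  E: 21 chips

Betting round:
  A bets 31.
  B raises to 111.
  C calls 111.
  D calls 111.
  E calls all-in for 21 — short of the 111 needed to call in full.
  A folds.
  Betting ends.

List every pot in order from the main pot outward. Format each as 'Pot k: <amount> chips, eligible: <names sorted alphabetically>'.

Contributions: A=31, B=111, C=111, D=111, E=21
Folded: A
Pot levels (distinct totals of non-folded players): 21, 111
Layer 1-21: 21 each from A, B, C, D, E = 21*5 = 105 chips; eligible B, C, D, E
Layer 22-111: A 10 + B 90 + C 90 + D 90 = 280 chips; eligible B, C, D

Pot 1: 105 chips, eligible: B, C, D, E
Pot 2: 280 chips, eligible: B, C, D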